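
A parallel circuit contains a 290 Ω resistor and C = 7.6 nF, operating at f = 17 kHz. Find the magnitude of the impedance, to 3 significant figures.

ω = 2πf = 106800 rad/s
X_C = 1/(ωC) = 1230 Ω
Parallel: admittances add. Y = 1/R + jωC
Y = (0.00345 + j0.000812) S
|Y| = 0.00354 S → |Z| = 1/|Y| = 282 Ω, ∠Z = −∠Y = -13.2°

282 Ω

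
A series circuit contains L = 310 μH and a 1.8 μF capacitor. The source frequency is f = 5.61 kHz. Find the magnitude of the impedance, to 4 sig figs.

4.834 Ω

ω = 2πf = 35250 rad/s
X_L = ωL = 10.93 Ω
X_C = 1/(ωC) = 15.76 Ω
Net reactance X = X_L − X_C = -4.834 Ω
Z = − j4.834 Ω
|Z| = √(0² + 4.834²) = 4.834 Ω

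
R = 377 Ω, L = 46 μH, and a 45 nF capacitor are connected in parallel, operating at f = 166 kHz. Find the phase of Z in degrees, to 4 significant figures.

-84.20°

ω = 2πf = 1.043e+06 rad/s
X_L = ωL = 47.98 Ω
X_C = 1/(ωC) = 21.31 Ω
Parallel: admittances add. Y = 1/R + 1/(jωL) + jωC
Y = (0.002653 + j0.02609) S
|Y| = 0.02623 S → |Z| = 1/|Y| = 38.13 Ω, ∠Z = −∠Y = -84.20°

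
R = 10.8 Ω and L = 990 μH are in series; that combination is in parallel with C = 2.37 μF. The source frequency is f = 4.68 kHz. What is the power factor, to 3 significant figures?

0.273

ω = 2πf = 29410 rad/s
X_L = ωL = 29.1 Ω
X_C = 1/(ωC) = 14.3 Ω
Branch 1 (R+jX_L): Z₁ = 10.8 + j29.1 Ω, |Z₁| = 31.1 Ω
Branch 2 (−jX_C): Z₂ = −j14.3 Ω
Parallel: Z = Z₁Z₂/(Z₁+Z₂), |Z| = 24.4 Ω, ∠Z = -74.2°
cos φ = cos(-74.2°) = 0.273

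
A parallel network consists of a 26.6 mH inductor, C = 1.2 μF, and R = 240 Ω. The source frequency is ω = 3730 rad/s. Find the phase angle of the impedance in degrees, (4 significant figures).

53.36°

X_L = ωL = 99.22 Ω
X_C = 1/(ωC) = 223.4 Ω
Parallel: admittances add. Y = 1/R + 1/(jωL) + jωC
Y = (0.004167 − j0.005603) S
|Y| = 0.006982 S → |Z| = 1/|Y| = 143.2 Ω, ∠Z = −∠Y = 53.36°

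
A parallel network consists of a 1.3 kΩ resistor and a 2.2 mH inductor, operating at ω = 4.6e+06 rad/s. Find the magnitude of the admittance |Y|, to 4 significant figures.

X_L = ωL = 10120 Ω
Parallel: admittances add. Y = 1/R + 1/(jωL)
Y = (0.0007692 − j9.881e-05) S
|Y| = 0.0007756 S → |Z| = 1/|Y| = 1289 Ω, ∠Z = −∠Y = 7.320°

775.6 μS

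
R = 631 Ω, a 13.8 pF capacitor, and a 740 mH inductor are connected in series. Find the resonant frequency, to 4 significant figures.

ω₀ = 1/√(LC) = 1/√(0.74 × 1.38e-11) = 312900 rad/s
f₀ = ω₀/(2π) = 49.80 kHz

49.80 kHz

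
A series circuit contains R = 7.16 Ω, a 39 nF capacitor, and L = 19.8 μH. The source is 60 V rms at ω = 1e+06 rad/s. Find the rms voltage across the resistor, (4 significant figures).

46.49 V

X_L = ωL = 19.80 Ω
X_C = 1/(ωC) = 25.64 Ω
Net reactance X = X_L − X_C = -5.841 Ω
Z = 7.160 − j5.841 Ω
|Z| = √(7.160² + 5.841²) = 9.240 Ω
I = V/|Z| = 6.493 A
V_R = I·|Z_R| = 6.493 × 7.160 = 46.49 V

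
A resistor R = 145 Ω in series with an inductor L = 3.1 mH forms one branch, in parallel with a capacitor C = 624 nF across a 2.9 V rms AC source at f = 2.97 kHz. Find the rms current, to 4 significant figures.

ω = 2πf = 18660 rad/s
X_L = ωL = 57.85 Ω
X_C = 1/(ωC) = 85.88 Ω
Branch 1 (R+jX_L): Z₁ = 145.0 + j57.85 Ω, |Z₁| = 156.1 Ω
Branch 2 (−jX_C): Z₂ = −j85.88 Ω
Parallel: Z = Z₁Z₂/(Z₁+Z₂), |Z| = 90.78 Ω, ∠Z = -57.31°
I = V/|Z| = 2.9/90.78 = 31.95 mA

31.95 mA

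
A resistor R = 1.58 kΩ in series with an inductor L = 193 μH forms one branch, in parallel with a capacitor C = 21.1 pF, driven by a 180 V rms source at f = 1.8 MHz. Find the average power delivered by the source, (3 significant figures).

ω = 2πf = 1.131e+07 rad/s
X_L = ωL = 2180 Ω
X_C = 1/(ωC) = 4190 Ω
Branch 1 (R+jX_L): Z₁ = 1580 + j2180 Ω, |Z₁| = 2690 Ω
Branch 2 (−jX_C): Z₂ = −j4190 Ω
Parallel: Z = Z₁Z₂/(Z₁+Z₂), |Z| = 4420 Ω, ∠Z = 15.9°
I = V/|Z| = 40.7 mA
P = VI cos φ = 180 × 0.0407 × cos(15.9°) = 7.05 W

7.05 W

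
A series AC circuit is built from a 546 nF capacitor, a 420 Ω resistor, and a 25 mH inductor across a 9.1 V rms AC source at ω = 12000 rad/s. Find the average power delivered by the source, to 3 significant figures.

176 mW

X_L = ωL = 300 Ω
X_C = 1/(ωC) = 153 Ω
Net reactance X = X_L − X_C = 147 Ω
Z = 420 + j147 Ω
|Z| = √(420² + 147²) = 445 Ω
∠Z = arctan(147/420) = 19.3°
I = V/|Z| = 20.4 mA
P = VI cos φ = 9.1 × 0.0204 × cos(19.3°) = 176 mW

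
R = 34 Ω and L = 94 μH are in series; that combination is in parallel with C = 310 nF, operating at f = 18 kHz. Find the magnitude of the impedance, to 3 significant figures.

ω = 2πf = 113100 rad/s
X_L = ωL = 10.6 Ω
X_C = 1/(ωC) = 28.5 Ω
Branch 1 (R+jX_L): Z₁ = 34.0 + j10.6 Ω, |Z₁| = 35.6 Ω
Branch 2 (−jX_C): Z₂ = −j28.5 Ω
Parallel: Z = Z₁Z₂/(Z₁+Z₂), |Z| = 26.4 Ω, ∠Z = -44.9°

26.4 Ω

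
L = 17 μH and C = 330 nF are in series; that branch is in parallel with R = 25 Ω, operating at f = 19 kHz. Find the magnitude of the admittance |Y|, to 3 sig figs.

58.6 mS

ω = 2πf = 119400 rad/s
X_L = ωL = 2.03 Ω
X_C = 1/(ωC) = 25.4 Ω
Branch 1: Z₁ = R = 25.0 Ω
Branch 2 (series LC): Z₂ = j(X_L − X_C) = −j23.4 Ω
Parallel: Z = Z₁Z₂/(Z₁+Z₂), |Z| = 17.1 Ω, ∠Z = -46.9°
|Y| = 1/|Z| = 58.6 mS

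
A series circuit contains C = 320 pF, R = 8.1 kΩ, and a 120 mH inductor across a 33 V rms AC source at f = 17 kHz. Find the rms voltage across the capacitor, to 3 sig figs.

ω = 2πf = 106800 rad/s
X_L = ωL = 12800 Ω
X_C = 1/(ωC) = 29300 Ω
Net reactance X = X_L − X_C = -16400 Ω
Z = 8100 − j16400 Ω
|Z| = √(8100² + 16400²) = 18300 Ω
I = V/|Z| = 1.80 mA
V_C = I·|Z_C| = 0.00180 × 29300 = 52.7 V

52.7 V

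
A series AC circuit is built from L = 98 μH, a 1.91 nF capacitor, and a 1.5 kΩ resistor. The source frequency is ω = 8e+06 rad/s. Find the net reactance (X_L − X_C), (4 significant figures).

X_L = ωL = 784.0 Ω
X_C = 1/(ωC) = 65.45 Ω
X = 784.0 − 65.45 = 718.6 Ω

718.6 Ω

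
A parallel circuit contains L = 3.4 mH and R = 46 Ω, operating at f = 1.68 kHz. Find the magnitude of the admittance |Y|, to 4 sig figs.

ω = 2πf = 10560 rad/s
X_L = ωL = 35.89 Ω
Parallel: admittances add. Y = 1/R + 1/(jωL)
Y = (0.02174 − j0.02786) S
|Y| = 0.03534 S → |Z| = 1/|Y| = 28.30 Ω, ∠Z = −∠Y = 52.04°

35.34 mS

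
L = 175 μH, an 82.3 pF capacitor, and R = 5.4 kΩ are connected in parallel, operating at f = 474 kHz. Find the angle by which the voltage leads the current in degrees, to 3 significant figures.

ω = 2πf = 2.978e+06 rad/s
X_L = ωL = 521 Ω
X_C = 1/(ωC) = 4080 Ω
Parallel: admittances add. Y = 1/R + 1/(jωL) + jωC
Y = (0.000185 − j0.00167) S
|Y| = 0.00168 S → |Z| = 1/|Y| = 594 Ω, ∠Z = −∠Y = 83.7°

83.7°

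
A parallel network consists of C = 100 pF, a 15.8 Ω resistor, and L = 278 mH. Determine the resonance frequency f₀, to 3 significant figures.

30.2 kHz

ω₀ = 1/√(LC) = 1/√(0.278 × 1e-10) = 189700 rad/s
f₀ = ω₀/(2π) = 30.2 kHz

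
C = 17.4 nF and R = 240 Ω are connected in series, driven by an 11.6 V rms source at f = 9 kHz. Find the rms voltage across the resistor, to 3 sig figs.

ω = 2πf = 56550 rad/s
X_C = 1/(ωC) = 1020 Ω
Z = 240 − j1020 Ω
|Z| = √(240² + 1020²) = 1040 Ω
I = V/|Z| = 11.1 mA
V_R = I·|Z_R| = 0.0111 × 240 = 2.67 V

2.67 V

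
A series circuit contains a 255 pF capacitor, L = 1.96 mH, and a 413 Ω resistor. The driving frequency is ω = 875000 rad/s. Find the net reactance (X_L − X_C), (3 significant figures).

-2770 Ω

X_L = ωL = 1720 Ω
X_C = 1/(ωC) = 4480 Ω
X = 1720 − 4480 = -2770 Ω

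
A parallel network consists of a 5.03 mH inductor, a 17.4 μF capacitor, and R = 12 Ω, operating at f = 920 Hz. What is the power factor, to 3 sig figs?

ω = 2πf = 5781 rad/s
X_L = ωL = 29.1 Ω
X_C = 1/(ωC) = 9.94 Ω
Parallel: admittances add. Y = 1/R + 1/(jωL) + jωC
Y = (0.0833 + j0.0662) S
|Y| = 0.106 S → |Z| = 1/|Y| = 9.40 Ω, ∠Z = −∠Y = -38.5°
cos φ = cos(-38.5°) = 0.783

0.783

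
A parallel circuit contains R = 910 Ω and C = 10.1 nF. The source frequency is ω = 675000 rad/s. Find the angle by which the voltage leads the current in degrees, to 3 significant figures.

X_C = 1/(ωC) = 147 Ω
Parallel: admittances add. Y = 1/R + jωC
Y = (0.00110 + j0.00682) S
|Y| = 0.00691 S → |Z| = 1/|Y| = 145 Ω, ∠Z = −∠Y = -80.8°

-80.8°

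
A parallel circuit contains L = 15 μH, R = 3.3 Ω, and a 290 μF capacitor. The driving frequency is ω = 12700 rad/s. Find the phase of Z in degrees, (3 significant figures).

X_L = ωL = 0.191 Ω
X_C = 1/(ωC) = 0.272 Ω
Parallel: admittances add. Y = 1/R + 1/(jωL) + jωC
Y = (0.303 − j1.57) S
|Y| = 1.60 S → |Z| = 1/|Y| = 0.627 Ω, ∠Z = −∠Y = 79.1°

79.1°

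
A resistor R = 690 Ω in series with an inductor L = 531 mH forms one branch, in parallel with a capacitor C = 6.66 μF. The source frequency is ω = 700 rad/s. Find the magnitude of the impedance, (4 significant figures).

237.6 Ω

X_L = ωL = 371.7 Ω
X_C = 1/(ωC) = 214.5 Ω
Branch 1 (R+jX_L): Z₁ = 690.0 + j371.7 Ω, |Z₁| = 783.7 Ω
Branch 2 (−jX_C): Z₂ = −j214.5 Ω
Parallel: Z = Z₁Z₂/(Z₁+Z₂), |Z| = 237.6 Ω, ∠Z = -74.52°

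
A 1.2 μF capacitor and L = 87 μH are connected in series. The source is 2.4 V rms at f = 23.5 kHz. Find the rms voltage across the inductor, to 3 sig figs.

4.28 V

ω = 2πf = 147700 rad/s
X_L = ωL = 12.8 Ω
X_C = 1/(ωC) = 5.64 Ω
Net reactance X = X_L − X_C = 7.20 Ω
Z = j7.20 Ω
|Z| = √(0² + 7.20²) = 7.20 Ω
I = V/|Z| = 333 mA
V_L = I·|Z_L| = 0.333 × 12.8 = 4.28 V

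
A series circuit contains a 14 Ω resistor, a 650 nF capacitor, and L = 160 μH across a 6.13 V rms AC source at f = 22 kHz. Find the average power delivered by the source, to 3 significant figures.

ω = 2πf = 138200 rad/s
X_L = ωL = 22.1 Ω
X_C = 1/(ωC) = 11.1 Ω
Net reactance X = X_L − X_C = 11.0 Ω
Z = 14.0 + j11.0 Ω
|Z| = √(14.0² + 11.0²) = 17.8 Ω
∠Z = arctan(11.0/14.0) = 38.1°
I = V/|Z| = 344 mA
P = VI cos φ = 6.13 × 0.344 × cos(38.1°) = 1.66 W

1.66 W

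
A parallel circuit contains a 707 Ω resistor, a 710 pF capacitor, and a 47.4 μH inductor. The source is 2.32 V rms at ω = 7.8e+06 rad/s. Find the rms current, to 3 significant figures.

X_L = ωL = 370 Ω
X_C = 1/(ωC) = 181 Ω
Parallel: admittances add. Y = 1/R + 1/(jωL) + jωC
Y = (0.00141 + j0.00283) S
|Y| = 0.00317 S → |Z| = 1/|Y| = 316 Ω, ∠Z = −∠Y = -63.5°
I = V/|Z| = 2.32/316 = 7.35 mA

7.35 mA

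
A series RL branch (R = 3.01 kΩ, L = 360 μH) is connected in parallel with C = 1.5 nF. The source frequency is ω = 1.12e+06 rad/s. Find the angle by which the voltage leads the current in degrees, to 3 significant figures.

X_L = ωL = 403 Ω
X_C = 1/(ωC) = 595 Ω
Branch 1 (R+jX_L): Z₁ = 3010 + j403 Ω, |Z₁| = 3040 Ω
Branch 2 (−jX_C): Z₂ = −j595 Ω
Parallel: Z = Z₁Z₂/(Z₁+Z₂), |Z| = 599 Ω, ∠Z = -78.7°

-78.7°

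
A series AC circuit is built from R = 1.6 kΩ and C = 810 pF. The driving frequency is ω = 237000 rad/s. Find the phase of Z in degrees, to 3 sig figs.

X_C = 1/(ωC) = 5210 Ω
Z = 1600 − j5210 Ω
|Z| = √(1600² + 5210²) = 5450 Ω
∠Z = arctan(-5210/1600) = -72.9°

-72.9°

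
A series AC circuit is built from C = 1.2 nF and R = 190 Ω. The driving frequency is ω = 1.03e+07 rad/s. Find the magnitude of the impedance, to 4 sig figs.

X_C = 1/(ωC) = 80.91 Ω
Z = 190.0 − j80.91 Ω
|Z| = √(190.0² + 80.91²) = 206.5 Ω

206.5 Ω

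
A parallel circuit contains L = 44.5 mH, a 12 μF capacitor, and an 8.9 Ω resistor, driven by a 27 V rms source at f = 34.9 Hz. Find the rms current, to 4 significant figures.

ω = 2πf = 219.3 rad/s
X_L = ωL = 9.758 Ω
X_C = 1/(ωC) = 380.0 Ω
Parallel: admittances add. Y = 1/R + 1/(jωL) + jωC
Y = (0.1124 − j0.09985) S
|Y| = 0.1503 S → |Z| = 1/|Y| = 6.653 Ω, ∠Z = −∠Y = 41.63°
I = V/|Z| = 27/6.653 = 4.058 A

4.058 A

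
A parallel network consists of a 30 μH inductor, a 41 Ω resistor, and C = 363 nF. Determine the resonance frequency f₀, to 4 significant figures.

48.23 kHz

ω₀ = 1/√(LC) = 1/√(3e-05 × 3.63e-07) = 303000 rad/s
f₀ = ω₀/(2π) = 48.23 kHz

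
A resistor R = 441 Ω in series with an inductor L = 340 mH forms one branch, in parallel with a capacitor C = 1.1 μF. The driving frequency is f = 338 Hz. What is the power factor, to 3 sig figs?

ω = 2πf = 2124 rad/s
X_L = ωL = 722 Ω
X_C = 1/(ωC) = 428 Ω
Branch 1 (R+jX_L): Z₁ = 441 + j722 Ω, |Z₁| = 846 Ω
Branch 2 (−jX_C): Z₂ = −j428 Ω
Parallel: Z = Z₁Z₂/(Z₁+Z₂), |Z| = 683 Ω, ∠Z = -65.1°
cos φ = cos(-65.1°) = 0.421

0.421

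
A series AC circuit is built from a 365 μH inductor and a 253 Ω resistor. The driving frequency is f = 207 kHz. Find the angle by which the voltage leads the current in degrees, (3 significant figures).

ω = 2πf = 1.301e+06 rad/s
X_L = ωL = 475 Ω
Z = 253 + j475 Ω
|Z| = √(253² + 475²) = 538 Ω
∠Z = arctan(475/253) = 61.9°

61.9°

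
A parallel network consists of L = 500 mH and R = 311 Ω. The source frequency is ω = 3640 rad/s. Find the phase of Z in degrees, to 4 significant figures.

X_L = ωL = 1820 Ω
Parallel: admittances add. Y = 1/R + 1/(jωL)
Y = (0.003215 − j0.0005495) S
|Y| = 0.003262 S → |Z| = 1/|Y| = 306.6 Ω, ∠Z = −∠Y = 9.697°

9.697°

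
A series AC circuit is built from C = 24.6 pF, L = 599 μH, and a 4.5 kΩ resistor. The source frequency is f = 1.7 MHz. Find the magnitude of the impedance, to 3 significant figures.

5190 Ω

ω = 2πf = 1.068e+07 rad/s
X_L = ωL = 6400 Ω
X_C = 1/(ωC) = 3810 Ω
Net reactance X = X_L − X_C = 2590 Ω
Z = 4500 + j2590 Ω
|Z| = √(4500² + 2590²) = 5190 Ω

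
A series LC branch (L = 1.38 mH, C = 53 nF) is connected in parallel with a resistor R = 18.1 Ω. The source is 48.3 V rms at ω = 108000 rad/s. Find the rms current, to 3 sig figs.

3.27 A

X_L = ωL = 149 Ω
X_C = 1/(ωC) = 175 Ω
Branch 1: Z₁ = R = 18.1 Ω
Branch 2 (series LC): Z₂ = j(X_L − X_C) = −j25.7 Ω
Parallel: Z = Z₁Z₂/(Z₁+Z₂), |Z| = 14.8 Ω, ∠Z = -35.2°
I = V/|Z| = 48.3/14.8 = 3.27 A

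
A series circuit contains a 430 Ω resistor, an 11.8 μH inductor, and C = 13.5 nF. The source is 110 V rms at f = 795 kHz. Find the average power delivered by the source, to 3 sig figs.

ω = 2πf = 4.995e+06 rad/s
X_L = ωL = 58.9 Ω
X_C = 1/(ωC) = 14.8 Ω
Net reactance X = X_L − X_C = 44.1 Ω
Z = 430 + j44.1 Ω
|Z| = √(430² + 44.1²) = 432 Ω
∠Z = arctan(44.1/430) = 5.86°
I = V/|Z| = 254 mA
P = VI cos φ = 110 × 0.254 × cos(5.86°) = 27.8 W

27.8 W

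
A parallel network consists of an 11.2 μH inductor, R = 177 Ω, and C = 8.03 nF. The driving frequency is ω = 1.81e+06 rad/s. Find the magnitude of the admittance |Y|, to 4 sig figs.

X_L = ωL = 20.27 Ω
X_C = 1/(ωC) = 68.80 Ω
Parallel: admittances add. Y = 1/R + 1/(jωL) + jωC
Y = (0.005650 − j0.03479) S
|Y| = 0.03525 S → |Z| = 1/|Y| = 28.37 Ω, ∠Z = −∠Y = 80.78°

35.25 mS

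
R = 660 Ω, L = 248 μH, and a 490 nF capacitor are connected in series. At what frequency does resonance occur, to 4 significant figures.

ω₀ = 1/√(LC) = 1/√(0.000248 × 4.9e-07) = 90710 rad/s
f₀ = ω₀/(2π) = 14.44 kHz

14.44 kHz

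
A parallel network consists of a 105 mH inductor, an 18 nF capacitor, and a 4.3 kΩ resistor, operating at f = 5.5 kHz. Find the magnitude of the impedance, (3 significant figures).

2400 Ω

ω = 2πf = 34560 rad/s
X_L = ωL = 3630 Ω
X_C = 1/(ωC) = 1610 Ω
Parallel: admittances add. Y = 1/R + 1/(jωL) + jωC
Y = (0.000233 + j0.000346) S
|Y| = 0.000417 S → |Z| = 1/|Y| = 2400 Ω, ∠Z = −∠Y = -56.1°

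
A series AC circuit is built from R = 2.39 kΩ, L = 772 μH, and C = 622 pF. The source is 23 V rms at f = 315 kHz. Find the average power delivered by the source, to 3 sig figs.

203 mW

ω = 2πf = 1.979e+06 rad/s
X_L = ωL = 1530 Ω
X_C = 1/(ωC) = 812 Ω
Net reactance X = X_L − X_C = 716 Ω
Z = 2390 + j716 Ω
|Z| = √(2390² + 716²) = 2490 Ω
∠Z = arctan(716/2390) = 16.7°
I = V/|Z| = 9.22 mA
P = VI cos φ = 23 × 0.00922 × cos(16.7°) = 203 mW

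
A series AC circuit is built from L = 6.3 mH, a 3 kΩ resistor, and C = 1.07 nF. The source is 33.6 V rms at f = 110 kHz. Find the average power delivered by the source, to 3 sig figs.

ω = 2πf = 691200 rad/s
X_L = ωL = 4350 Ω
X_C = 1/(ωC) = 1350 Ω
Net reactance X = X_L − X_C = 3000 Ω
Z = 3000 + j3000 Ω
|Z| = √(3000² + 3000²) = 4240 Ω
∠Z = arctan(3000/3000) = 45.0°
I = V/|Z| = 7.92 mA
P = VI cos φ = 33.6 × 0.00792 × cos(45.0°) = 188 mW

188 mW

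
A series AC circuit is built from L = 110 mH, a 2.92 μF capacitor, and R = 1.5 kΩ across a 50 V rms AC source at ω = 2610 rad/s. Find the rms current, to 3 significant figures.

33.2 mA

X_L = ωL = 287 Ω
X_C = 1/(ωC) = 131 Ω
Net reactance X = X_L − X_C = 156 Ω
Z = 1500 + j156 Ω
|Z| = √(1500² + 156²) = 1510 Ω
I = V/|Z| = 50/1510 = 33.2 mA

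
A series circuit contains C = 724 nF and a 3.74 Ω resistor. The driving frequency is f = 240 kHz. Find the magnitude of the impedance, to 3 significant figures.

3.85 Ω

ω = 2πf = 1.508e+06 rad/s
X_C = 1/(ωC) = 0.916 Ω
Z = 3.74 − j0.916 Ω
|Z| = √(3.74² + 0.916²) = 3.85 Ω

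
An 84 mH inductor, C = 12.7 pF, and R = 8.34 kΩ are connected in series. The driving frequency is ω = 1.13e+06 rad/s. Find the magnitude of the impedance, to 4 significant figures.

26580 Ω

X_L = ωL = 94920 Ω
X_C = 1/(ωC) = 69680 Ω
Net reactance X = X_L − X_C = 25240 Ω
Z = 8340 + j25240 Ω
|Z| = √(8340² + 25240²) = 26580 Ω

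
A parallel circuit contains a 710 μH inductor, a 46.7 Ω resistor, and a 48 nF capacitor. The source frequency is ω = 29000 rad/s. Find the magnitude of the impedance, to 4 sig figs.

19.30 Ω

X_L = ωL = 20.59 Ω
X_C = 1/(ωC) = 718.4 Ω
Parallel: admittances add. Y = 1/R + 1/(jωL) + jωC
Y = (0.02141 − j0.04718) S
|Y| = 0.05181 S → |Z| = 1/|Y| = 19.30 Ω, ∠Z = −∠Y = 65.59°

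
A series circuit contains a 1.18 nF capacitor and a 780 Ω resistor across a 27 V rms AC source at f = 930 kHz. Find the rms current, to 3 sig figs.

34.0 mA

ω = 2πf = 5.843e+06 rad/s
X_C = 1/(ωC) = 145 Ω
Z = 780 − j145 Ω
|Z| = √(780² + 145²) = 793 Ω
I = V/|Z| = 27/793 = 34.0 mA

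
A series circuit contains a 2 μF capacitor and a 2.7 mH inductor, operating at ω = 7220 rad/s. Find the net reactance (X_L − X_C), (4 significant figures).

-49.76 Ω

X_L = ωL = 19.49 Ω
X_C = 1/(ωC) = 69.25 Ω
X = 19.49 − 69.25 = -49.76 Ω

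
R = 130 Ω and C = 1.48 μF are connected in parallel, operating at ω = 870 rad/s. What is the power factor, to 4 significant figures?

X_C = 1/(ωC) = 776.6 Ω
Parallel: admittances add. Y = 1/R + jωC
Y = (0.007692 + j0.001288) S
|Y| = 0.007799 S → |Z| = 1/|Y| = 128.2 Ω, ∠Z = −∠Y = -9.503°
cos φ = cos(-9.503°) = 0.9863

0.9863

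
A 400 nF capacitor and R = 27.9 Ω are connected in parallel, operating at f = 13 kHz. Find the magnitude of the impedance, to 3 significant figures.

ω = 2πf = 81680 rad/s
X_C = 1/(ωC) = 30.6 Ω
Parallel: admittances add. Y = 1/R + jωC
Y = (0.0358 + j0.0327) S
|Y| = 0.0485 S → |Z| = 1/|Y| = 20.6 Ω, ∠Z = −∠Y = -42.4°

20.6 Ω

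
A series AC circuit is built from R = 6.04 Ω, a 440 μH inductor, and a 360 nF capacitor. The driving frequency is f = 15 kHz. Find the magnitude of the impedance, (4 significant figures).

13.43 Ω

ω = 2πf = 94250 rad/s
X_L = ωL = 41.47 Ω
X_C = 1/(ωC) = 29.47 Ω
Net reactance X = X_L − X_C = 12.00 Ω
Z = 6.040 + j12.00 Ω
|Z| = √(6.040² + 12.00²) = 13.43 Ω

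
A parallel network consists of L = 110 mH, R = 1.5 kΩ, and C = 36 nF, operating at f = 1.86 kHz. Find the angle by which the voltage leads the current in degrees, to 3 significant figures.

ω = 2πf = 11690 rad/s
X_L = ωL = 1290 Ω
X_C = 1/(ωC) = 2380 Ω
Parallel: admittances add. Y = 1/R + 1/(jωL) + jωC
Y = (0.000667 − j0.000357) S
|Y| = 0.000756 S → |Z| = 1/|Y| = 1320 Ω, ∠Z = −∠Y = 28.2°

28.2°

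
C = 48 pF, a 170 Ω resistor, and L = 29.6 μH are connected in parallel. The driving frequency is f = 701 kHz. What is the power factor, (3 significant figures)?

0.619

ω = 2πf = 4.405e+06 rad/s
X_L = ωL = 130 Ω
X_C = 1/(ωC) = 4730 Ω
Parallel: admittances add. Y = 1/R + 1/(jωL) + jωC
Y = (0.00588 − j0.00746) S
|Y| = 0.00950 S → |Z| = 1/|Y| = 105 Ω, ∠Z = −∠Y = 51.7°
cos φ = cos(51.7°) = 0.619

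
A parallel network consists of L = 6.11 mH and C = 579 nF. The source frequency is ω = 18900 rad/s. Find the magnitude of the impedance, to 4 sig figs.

X_L = ωL = 115.5 Ω
X_C = 1/(ωC) = 91.38 Ω
Parallel: admittances add. Y = 1/(jωL) + jωC
Y = (0 + j0.002284) S
|Y| = 0.002284 S → |Z| = 1/|Y| = 437.9 Ω, ∠Z = −∠Y = -90.00°

437.9 Ω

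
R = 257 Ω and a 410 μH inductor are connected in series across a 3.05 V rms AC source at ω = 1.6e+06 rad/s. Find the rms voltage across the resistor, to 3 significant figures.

1.11 V

X_L = ωL = 656 Ω
Z = 257 + j656 Ω
|Z| = √(257² + 656²) = 705 Ω
I = V/|Z| = 4.33 mA
V_R = I·|Z_R| = 0.00433 × 257 = 1.11 V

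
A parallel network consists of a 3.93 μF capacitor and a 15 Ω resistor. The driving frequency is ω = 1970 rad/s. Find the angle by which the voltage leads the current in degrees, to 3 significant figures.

-6.62°

X_C = 1/(ωC) = 129 Ω
Parallel: admittances add. Y = 1/R + jωC
Y = (0.0667 + j0.00774) S
|Y| = 0.0671 S → |Z| = 1/|Y| = 14.9 Ω, ∠Z = −∠Y = -6.62°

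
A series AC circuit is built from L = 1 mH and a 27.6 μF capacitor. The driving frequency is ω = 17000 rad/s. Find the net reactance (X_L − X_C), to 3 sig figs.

X_L = ωL = 17.0 Ω
X_C = 1/(ωC) = 2.13 Ω
X = 17.0 − 2.13 = 14.9 Ω

14.9 Ω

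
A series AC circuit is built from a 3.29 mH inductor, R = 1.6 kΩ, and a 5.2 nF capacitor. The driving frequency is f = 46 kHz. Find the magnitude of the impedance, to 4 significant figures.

ω = 2πf = 289000 rad/s
X_L = ωL = 950.9 Ω
X_C = 1/(ωC) = 665.4 Ω
Net reactance X = X_L − X_C = 285.5 Ω
Z = 1600 + j285.5 Ω
|Z| = √(1600² + 285.5²) = 1625 Ω

1625 Ω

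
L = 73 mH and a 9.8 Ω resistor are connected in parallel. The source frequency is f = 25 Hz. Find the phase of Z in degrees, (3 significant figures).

ω = 2πf = 157.1 rad/s
X_L = ωL = 11.5 Ω
Parallel: admittances add. Y = 1/R + 1/(jωL)
Y = (0.102 − j0.0872) S
|Y| = 0.134 S → |Z| = 1/|Y| = 7.45 Ω, ∠Z = −∠Y = 40.5°

40.5°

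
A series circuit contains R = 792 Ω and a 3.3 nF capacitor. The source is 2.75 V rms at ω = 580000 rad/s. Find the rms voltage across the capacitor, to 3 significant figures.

X_C = 1/(ωC) = 522 Ω
Z = 792 − j522 Ω
|Z| = √(792² + 522²) = 949 Ω
I = V/|Z| = 2.90 mA
V_C = I·|Z_C| = 0.00290 × 522 = 1.51 V

1.51 V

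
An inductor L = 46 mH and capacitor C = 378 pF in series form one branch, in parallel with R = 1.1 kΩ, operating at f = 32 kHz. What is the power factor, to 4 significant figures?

ω = 2πf = 201100 rad/s
X_L = ωL = 9249 Ω
X_C = 1/(ωC) = 13160 Ω
Branch 1: Z₁ = R = 1100 Ω
Branch 2 (series LC): Z₂ = j(X_L − X_C) = −j3909 Ω
Parallel: Z = Z₁Z₂/(Z₁+Z₂), |Z| = 1059 Ω, ∠Z = -15.72°
cos φ = cos(-15.72°) = 0.9626

0.9626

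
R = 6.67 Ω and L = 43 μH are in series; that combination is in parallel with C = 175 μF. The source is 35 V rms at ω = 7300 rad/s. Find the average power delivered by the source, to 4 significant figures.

X_L = ωL = 0.3139 Ω
X_C = 1/(ωC) = 0.7828 Ω
Branch 1 (R+jX_L): Z₁ = 6.670 + j0.3139 Ω, |Z₁| = 6.677 Ω
Branch 2 (−jX_C): Z₂ = −j0.7828 Ω
Parallel: Z = Z₁Z₂/(Z₁+Z₂), |Z| = 0.7817 Ω, ∠Z = -83.28°
I = V/|Z| = 44.77 A
P = VI cos φ = 35 × 44.77 × cos(-83.28°) = 183.3 W

183.3 W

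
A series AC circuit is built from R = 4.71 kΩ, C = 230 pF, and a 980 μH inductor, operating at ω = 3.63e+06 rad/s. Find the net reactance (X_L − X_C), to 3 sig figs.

2360 Ω

X_L = ωL = 3560 Ω
X_C = 1/(ωC) = 1200 Ω
X = 3560 − 1200 = 2360 Ω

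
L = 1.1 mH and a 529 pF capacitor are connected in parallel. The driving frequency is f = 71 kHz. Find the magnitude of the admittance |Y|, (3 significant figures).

ω = 2πf = 446100 rad/s
X_L = ωL = 491 Ω
X_C = 1/(ωC) = 4240 Ω
Parallel: admittances add. Y = 1/(jωL) + jωC
Y = (0 − j0.00180) S
|Y| = 0.00180 S → |Z| = 1/|Y| = 555 Ω, ∠Z = −∠Y = 90.0°

1.80 mS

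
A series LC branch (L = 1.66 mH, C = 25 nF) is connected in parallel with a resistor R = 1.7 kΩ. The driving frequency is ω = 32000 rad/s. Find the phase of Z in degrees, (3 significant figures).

X_L = ωL = 53.1 Ω
X_C = 1/(ωC) = 1250 Ω
Branch 1: Z₁ = R = 1700 Ω
Branch 2 (series LC): Z₂ = j(X_L − X_C) = −j1200 Ω
Parallel: Z = Z₁Z₂/(Z₁+Z₂), |Z| = 979 Ω, ∠Z = -54.9°

-54.9°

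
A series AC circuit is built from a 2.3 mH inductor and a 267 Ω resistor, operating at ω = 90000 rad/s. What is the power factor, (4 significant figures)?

0.7903

X_L = ωL = 207.0 Ω
Z = 267.0 + j207.0 Ω
|Z| = √(267.0² + 207.0²) = 337.8 Ω
∠Z = arctan(207.0/267.0) = 37.79°
cos φ = cos(37.79°) = 0.7903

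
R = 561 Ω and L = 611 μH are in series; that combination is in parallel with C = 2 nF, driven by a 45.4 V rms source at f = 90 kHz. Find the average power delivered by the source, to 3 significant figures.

2.66 W

ω = 2πf = 565500 rad/s
X_L = ωL = 346 Ω
X_C = 1/(ωC) = 884 Ω
Branch 1 (R+jX_L): Z₁ = 561 + j346 Ω, |Z₁| = 659 Ω
Branch 2 (−jX_C): Z₂ = −j884 Ω
Parallel: Z = Z₁Z₂/(Z₁+Z₂), |Z| = 749 Ω, ∠Z = -14.5°
I = V/|Z| = 60.6 mA
P = VI cos φ = 45.4 × 0.0606 × cos(-14.5°) = 2.66 W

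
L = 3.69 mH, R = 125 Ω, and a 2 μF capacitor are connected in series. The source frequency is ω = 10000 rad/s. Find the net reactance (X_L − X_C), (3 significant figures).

X_L = ωL = 36.9 Ω
X_C = 1/(ωC) = 50.0 Ω
X = 36.9 − 50.0 = -13.1 Ω

-13.1 Ω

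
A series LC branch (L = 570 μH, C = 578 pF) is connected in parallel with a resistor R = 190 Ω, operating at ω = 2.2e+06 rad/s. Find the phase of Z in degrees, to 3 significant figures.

X_L = ωL = 1250 Ω
X_C = 1/(ωC) = 786 Ω
Branch 1: Z₁ = R = 190 Ω
Branch 2 (series LC): Z₂ = j(X_L − X_C) = j468 Ω
Parallel: Z = Z₁Z₂/(Z₁+Z₂), |Z| = 176 Ω, ∠Z = 22.1°

22.1°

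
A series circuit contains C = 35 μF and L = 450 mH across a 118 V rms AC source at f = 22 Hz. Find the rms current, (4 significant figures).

ω = 2πf = 138.2 rad/s
X_L = ωL = 62.20 Ω
X_C = 1/(ωC) = 206.7 Ω
Net reactance X = X_L − X_C = -144.5 Ω
Z = − j144.5 Ω
|Z| = √(0² + 144.5²) = 144.5 Ω
I = V/|Z| = 118/144.5 = 816.7 mA

816.7 mA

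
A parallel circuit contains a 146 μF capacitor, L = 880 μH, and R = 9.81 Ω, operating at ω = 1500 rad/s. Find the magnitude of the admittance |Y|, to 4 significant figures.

548.1 mS

X_L = ωL = 1.320 Ω
X_C = 1/(ωC) = 4.566 Ω
Parallel: admittances add. Y = 1/R + 1/(jωL) + jωC
Y = (0.1019 − j0.5386) S
|Y| = 0.5481 S → |Z| = 1/|Y| = 1.824 Ω, ∠Z = −∠Y = 79.28°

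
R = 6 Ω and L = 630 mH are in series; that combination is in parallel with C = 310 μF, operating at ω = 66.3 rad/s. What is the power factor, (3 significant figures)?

0.757

X_L = ωL = 41.8 Ω
X_C = 1/(ωC) = 48.7 Ω
Branch 1 (R+jX_L): Z₁ = 6.00 + j41.8 Ω, |Z₁| = 42.2 Ω
Branch 2 (−jX_C): Z₂ = −j48.7 Ω
Parallel: Z = Z₁Z₂/(Z₁+Z₂), |Z| = 225 Ω, ∠Z = 40.8°
cos φ = cos(40.8°) = 0.757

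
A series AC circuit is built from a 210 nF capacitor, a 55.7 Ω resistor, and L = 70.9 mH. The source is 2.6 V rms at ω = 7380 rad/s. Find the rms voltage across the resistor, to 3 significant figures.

1.08 V

X_L = ωL = 523 Ω
X_C = 1/(ωC) = 645 Ω
Net reactance X = X_L − X_C = -122 Ω
Z = 55.7 − j122 Ω
|Z| = √(55.7² + 122²) = 134 Ω
I = V/|Z| = 19.4 mA
V_R = I·|Z_R| = 0.0194 × 55.7 = 1.08 V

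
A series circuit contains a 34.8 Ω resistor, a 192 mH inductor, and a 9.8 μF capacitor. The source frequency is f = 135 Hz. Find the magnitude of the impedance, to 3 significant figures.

ω = 2πf = 848.2 rad/s
X_L = ωL = 163 Ω
X_C = 1/(ωC) = 120 Ω
Net reactance X = X_L − X_C = 42.6 Ω
Z = 34.8 + j42.6 Ω
|Z| = √(34.8² + 42.6²) = 55.0 Ω

55.0 Ω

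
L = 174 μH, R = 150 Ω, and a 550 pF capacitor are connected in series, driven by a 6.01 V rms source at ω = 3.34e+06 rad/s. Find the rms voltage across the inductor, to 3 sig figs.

22.6 V

X_L = ωL = 581 Ω
X_C = 1/(ωC) = 544 Ω
Net reactance X = X_L − X_C = 36.8 Ω
Z = 150 + j36.8 Ω
|Z| = √(150² + 36.8²) = 154 Ω
I = V/|Z| = 38.9 mA
V_L = I·|Z_L| = 0.0389 × 581 = 22.6 V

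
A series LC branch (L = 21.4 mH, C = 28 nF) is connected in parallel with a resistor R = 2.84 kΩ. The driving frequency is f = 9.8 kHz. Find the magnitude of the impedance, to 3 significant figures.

714 Ω

ω = 2πf = 61580 rad/s
X_L = ωL = 1320 Ω
X_C = 1/(ωC) = 580 Ω
Branch 1: Z₁ = R = 2840 Ω
Branch 2 (series LC): Z₂ = j(X_L − X_C) = j738 Ω
Parallel: Z = Z₁Z₂/(Z₁+Z₂), |Z| = 714 Ω, ∠Z = 75.4°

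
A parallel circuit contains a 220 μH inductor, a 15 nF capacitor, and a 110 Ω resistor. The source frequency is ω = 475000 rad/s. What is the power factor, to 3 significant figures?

X_L = ωL = 104 Ω
X_C = 1/(ωC) = 140 Ω
Parallel: admittances add. Y = 1/R + 1/(jωL) + jωC
Y = (0.00909 − j0.00244) S
|Y| = 0.00941 S → |Z| = 1/|Y| = 106 Ω, ∠Z = −∠Y = 15.0°
cos φ = cos(15.0°) = 0.966

0.966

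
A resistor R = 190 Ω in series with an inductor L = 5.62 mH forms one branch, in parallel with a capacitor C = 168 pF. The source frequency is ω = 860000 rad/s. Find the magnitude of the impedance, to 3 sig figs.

16000 Ω

X_L = ωL = 4830 Ω
X_C = 1/(ωC) = 6920 Ω
Branch 1 (R+jX_L): Z₁ = 190 + j4830 Ω, |Z₁| = 4840 Ω
Branch 2 (−jX_C): Z₂ = −j6920 Ω
Parallel: Z = Z₁Z₂/(Z₁+Z₂), |Z| = 16000 Ω, ∠Z = 82.5°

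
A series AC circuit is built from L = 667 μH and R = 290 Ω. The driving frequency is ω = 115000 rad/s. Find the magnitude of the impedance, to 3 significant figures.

300 Ω

X_L = ωL = 76.7 Ω
Z = 290 + j76.7 Ω
|Z| = √(290² + 76.7²) = 300 Ω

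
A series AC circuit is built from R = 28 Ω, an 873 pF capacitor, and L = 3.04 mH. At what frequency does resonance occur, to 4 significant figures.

97.70 kHz

ω₀ = 1/√(LC) = 1/√(0.00304 × 8.73e-10) = 613800 rad/s
f₀ = ω₀/(2π) = 97.70 kHz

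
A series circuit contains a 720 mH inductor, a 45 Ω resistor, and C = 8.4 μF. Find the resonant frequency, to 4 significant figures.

64.72 Hz

ω₀ = 1/√(LC) = 1/√(0.72 × 8.4e-06) = 406.6 rad/s
f₀ = ω₀/(2π) = 64.72 Hz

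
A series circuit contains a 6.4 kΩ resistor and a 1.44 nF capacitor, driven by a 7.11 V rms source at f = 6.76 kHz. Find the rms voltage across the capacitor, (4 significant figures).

ω = 2πf = 42470 rad/s
X_C = 1/(ωC) = 16350 Ω
Z = 6400 − j16350 Ω
|Z| = √(6400² + 16350²) = 17560 Ω
I = V/|Z| = 404.9 μA
V_C = I·|Z_C| = 0.0004049 × 16350 = 6.621 V

6.621 V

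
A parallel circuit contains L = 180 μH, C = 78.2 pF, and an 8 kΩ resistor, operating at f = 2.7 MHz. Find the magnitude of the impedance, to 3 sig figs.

ω = 2πf = 1.696e+07 rad/s
X_L = ωL = 3050 Ω
X_C = 1/(ωC) = 754 Ω
Parallel: admittances add. Y = 1/R + 1/(jωL) + jωC
Y = (0.000125 + j0.000999) S
|Y| = 0.00101 S → |Z| = 1/|Y| = 993 Ω, ∠Z = −∠Y = -82.9°

993 Ω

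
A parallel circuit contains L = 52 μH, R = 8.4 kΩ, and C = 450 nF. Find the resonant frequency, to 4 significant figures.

ω₀ = 1/√(LC) = 1/√(5.2e-05 × 4.5e-07) = 206700 rad/s
f₀ = ω₀/(2π) = 32.90 kHz

32.90 kHz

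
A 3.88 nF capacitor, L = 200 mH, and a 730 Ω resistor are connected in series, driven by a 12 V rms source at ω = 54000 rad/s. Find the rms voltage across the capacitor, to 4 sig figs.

9.434 V

X_L = ωL = 10800 Ω
X_C = 1/(ωC) = 4773 Ω
Net reactance X = X_L − X_C = 6027 Ω
Z = 730.0 + j6027 Ω
|Z| = √(730.0² + 6027²) = 6071 Ω
I = V/|Z| = 1.977 mA
V_C = I·|Z_C| = 0.001977 × 4773 = 9.434 V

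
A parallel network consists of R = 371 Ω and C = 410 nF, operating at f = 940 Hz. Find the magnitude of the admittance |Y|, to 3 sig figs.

ω = 2πf = 5906 rad/s
X_C = 1/(ωC) = 413 Ω
Parallel: admittances add. Y = 1/R + jωC
Y = (0.00270 + j0.00242) S
|Y| = 0.00362 S → |Z| = 1/|Y| = 276 Ω, ∠Z = −∠Y = -41.9°

3.62 mS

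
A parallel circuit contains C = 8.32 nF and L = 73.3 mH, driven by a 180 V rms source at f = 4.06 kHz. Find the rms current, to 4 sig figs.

58.06 mA

ω = 2πf = 25510 rad/s
X_L = ωL = 1870 Ω
X_C = 1/(ωC) = 4712 Ω
Parallel: admittances add. Y = 1/(jωL) + jωC
Y = (0 − j0.0003226) S
|Y| = 0.0003226 S → |Z| = 1/|Y| = 3100 Ω, ∠Z = −∠Y = 90.00°
I = V/|Z| = 180/3100 = 58.06 mA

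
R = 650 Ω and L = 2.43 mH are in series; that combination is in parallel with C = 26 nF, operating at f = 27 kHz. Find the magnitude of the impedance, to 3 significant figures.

258 Ω

ω = 2πf = 169600 rad/s
X_L = ωL = 412 Ω
X_C = 1/(ωC) = 227 Ω
Branch 1 (R+jX_L): Z₁ = 650 + j412 Ω, |Z₁| = 770 Ω
Branch 2 (−jX_C): Z₂ = −j227 Ω
Parallel: Z = Z₁Z₂/(Z₁+Z₂), |Z| = 258 Ω, ∠Z = -73.5°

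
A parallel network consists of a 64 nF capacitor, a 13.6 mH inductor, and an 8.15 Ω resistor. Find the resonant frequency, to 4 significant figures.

5.395 kHz

ω₀ = 1/√(LC) = 1/√(0.0136 × 6.4e-08) = 33900 rad/s
f₀ = ω₀/(2π) = 5.395 kHz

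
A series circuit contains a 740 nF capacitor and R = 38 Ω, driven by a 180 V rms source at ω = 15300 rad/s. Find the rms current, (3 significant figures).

X_C = 1/(ωC) = 88.3 Ω
Z = 38.0 − j88.3 Ω
|Z| = √(38.0² + 88.3²) = 96.2 Ω
I = V/|Z| = 180/96.2 = 1.87 A

1.87 A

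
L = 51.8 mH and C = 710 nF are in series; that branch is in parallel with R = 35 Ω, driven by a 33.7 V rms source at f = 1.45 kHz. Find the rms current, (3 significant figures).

ω = 2πf = 9111 rad/s
X_L = ωL = 472 Ω
X_C = 1/(ωC) = 155 Ω
Branch 1: Z₁ = R = 35.0 Ω
Branch 2 (series LC): Z₂ = j(X_L − X_C) = j317 Ω
Parallel: Z = Z₁Z₂/(Z₁+Z₂), |Z| = 34.8 Ω, ∠Z = 6.29°
I = V/|Z| = 33.7/34.8 = 969 mA

969 mA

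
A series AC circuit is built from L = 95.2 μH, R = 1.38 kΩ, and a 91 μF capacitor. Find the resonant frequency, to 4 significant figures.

ω₀ = 1/√(LC) = 1/√(9.52e-05 × 9.1e-05) = 10740 rad/s
f₀ = ω₀/(2π) = 1.710 kHz

1.710 kHz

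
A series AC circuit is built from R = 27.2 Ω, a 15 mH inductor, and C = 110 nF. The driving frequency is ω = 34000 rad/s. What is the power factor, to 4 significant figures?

0.1114

X_L = ωL = 510.0 Ω
X_C = 1/(ωC) = 267.4 Ω
Net reactance X = X_L − X_C = 242.6 Ω
Z = 27.20 + j242.6 Ω
|Z| = √(27.20² + 242.6²) = 244.1 Ω
∠Z = arctan(242.6/27.20) = 83.60°
cos φ = cos(83.60°) = 0.1114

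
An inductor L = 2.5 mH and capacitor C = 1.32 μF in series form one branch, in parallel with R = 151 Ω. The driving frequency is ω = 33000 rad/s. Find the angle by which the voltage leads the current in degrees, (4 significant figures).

X_L = ωL = 82.50 Ω
X_C = 1/(ωC) = 22.96 Ω
Branch 1: Z₁ = R = 151.0 Ω
Branch 2 (series LC): Z₂ = j(X_L − X_C) = j59.54 Ω
Parallel: Z = Z₁Z₂/(Z₁+Z₂), |Z| = 55.39 Ω, ∠Z = 68.48°

68.48°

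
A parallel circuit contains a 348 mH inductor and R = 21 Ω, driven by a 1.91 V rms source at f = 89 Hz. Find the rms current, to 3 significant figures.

91.5 mA

ω = 2πf = 559.2 rad/s
X_L = ωL = 195 Ω
Parallel: admittances add. Y = 1/R + 1/(jωL)
Y = (0.0476 − j0.00514) S
|Y| = 0.0479 S → |Z| = 1/|Y| = 20.9 Ω, ∠Z = −∠Y = 6.16°
I = V/|Z| = 1.91/20.9 = 91.5 mA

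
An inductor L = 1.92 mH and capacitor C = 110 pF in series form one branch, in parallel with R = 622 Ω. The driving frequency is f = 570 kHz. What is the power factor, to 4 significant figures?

ω = 2πf = 3.581e+06 rad/s
X_L = ωL = 6876 Ω
X_C = 1/(ωC) = 2538 Ω
Branch 1: Z₁ = R = 622.0 Ω
Branch 2 (series LC): Z₂ = j(X_L − X_C) = j4338 Ω
Parallel: Z = Z₁Z₂/(Z₁+Z₂), |Z| = 615.7 Ω, ∠Z = 8.160°
cos φ = cos(8.160°) = 0.9899

0.9899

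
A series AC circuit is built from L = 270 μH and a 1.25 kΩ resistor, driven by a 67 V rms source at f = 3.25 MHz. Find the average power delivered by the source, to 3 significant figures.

ω = 2πf = 2.042e+07 rad/s
X_L = ωL = 5510 Ω
Z = 1250 + j5510 Ω
|Z| = √(1250² + 5510²) = 5650 Ω
∠Z = arctan(5510/1250) = 77.2°
I = V/|Z| = 11.9 mA
P = VI cos φ = 67 × 0.0119 × cos(77.2°) = 176 mW

176 mW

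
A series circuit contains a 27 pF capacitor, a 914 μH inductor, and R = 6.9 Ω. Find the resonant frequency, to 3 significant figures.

1.01 MHz

ω₀ = 1/√(LC) = 1/√(0.000914 × 2.7e-11) = 6.366e+06 rad/s
f₀ = ω₀/(2π) = 1.01 MHz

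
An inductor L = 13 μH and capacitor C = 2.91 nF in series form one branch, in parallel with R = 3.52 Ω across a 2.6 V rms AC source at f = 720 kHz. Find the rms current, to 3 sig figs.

754 mA

ω = 2πf = 4.524e+06 rad/s
X_L = ωL = 58.8 Ω
X_C = 1/(ωC) = 76.0 Ω
Branch 1: Z₁ = R = 3.52 Ω
Branch 2 (series LC): Z₂ = j(X_L − X_C) = −j17.2 Ω
Parallel: Z = Z₁Z₂/(Z₁+Z₂), |Z| = 3.45 Ω, ∠Z = -11.6°
I = V/|Z| = 2.6/3.45 = 754 mA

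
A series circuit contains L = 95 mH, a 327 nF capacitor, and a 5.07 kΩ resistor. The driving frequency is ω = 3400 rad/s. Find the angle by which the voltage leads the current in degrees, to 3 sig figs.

X_L = ωL = 323 Ω
X_C = 1/(ωC) = 899 Ω
Net reactance X = X_L − X_C = -576 Ω
Z = 5070 − j576 Ω
|Z| = √(5070² + 576²) = 5100 Ω
∠Z = arctan(-576/5070) = -6.49°

-6.49°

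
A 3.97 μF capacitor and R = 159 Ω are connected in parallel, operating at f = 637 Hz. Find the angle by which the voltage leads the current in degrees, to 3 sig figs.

-68.4°

ω = 2πf = 4002 rad/s
X_C = 1/(ωC) = 62.9 Ω
Parallel: admittances add. Y = 1/R + jωC
Y = (0.00629 + j0.0159) S
|Y| = 0.0171 S → |Z| = 1/|Y| = 58.5 Ω, ∠Z = −∠Y = -68.4°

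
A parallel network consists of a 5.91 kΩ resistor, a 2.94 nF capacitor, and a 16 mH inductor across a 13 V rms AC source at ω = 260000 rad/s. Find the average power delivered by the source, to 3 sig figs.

28.6 mW

X_L = ωL = 4160 Ω
X_C = 1/(ωC) = 1310 Ω
Parallel: admittances add. Y = 1/R + 1/(jωL) + jωC
Y = (0.000169 + j0.000524) S
|Y| = 0.000551 S → |Z| = 1/|Y| = 1820 Ω, ∠Z = −∠Y = -72.1°
I = V/|Z| = 7.16 mA
P = VI cos φ = 13 × 0.00716 × cos(-72.1°) = 28.6 mW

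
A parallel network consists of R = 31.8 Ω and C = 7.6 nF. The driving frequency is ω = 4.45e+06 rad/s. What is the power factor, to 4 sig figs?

0.6809

X_C = 1/(ωC) = 29.57 Ω
Parallel: admittances add. Y = 1/R + jωC
Y = (0.03145 + j0.03382) S
|Y| = 0.04618 S → |Z| = 1/|Y| = 21.65 Ω, ∠Z = −∠Y = -47.08°
cos φ = cos(-47.08°) = 0.6809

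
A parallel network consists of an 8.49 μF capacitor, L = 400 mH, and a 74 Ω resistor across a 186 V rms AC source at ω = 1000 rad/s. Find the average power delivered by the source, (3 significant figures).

468 W

X_L = ωL = 400 Ω
X_C = 1/(ωC) = 118 Ω
Parallel: admittances add. Y = 1/R + 1/(jωL) + jωC
Y = (0.0135 + j0.00599) S
|Y| = 0.0148 S → |Z| = 1/|Y| = 67.7 Ω, ∠Z = −∠Y = -23.9°
I = V/|Z| = 2.75 A
P = VI cos φ = 186 × 2.75 × cos(-23.9°) = 468 W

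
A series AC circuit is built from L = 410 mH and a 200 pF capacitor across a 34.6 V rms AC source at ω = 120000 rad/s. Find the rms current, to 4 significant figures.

4.593 mA

X_L = ωL = 49200 Ω
X_C = 1/(ωC) = 41670 Ω
Net reactance X = X_L − X_C = 7533 Ω
Z = j7533 Ω
|Z| = √(0² + 7533²) = 7533 Ω
I = V/|Z| = 34.6/7533 = 4.593 mA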